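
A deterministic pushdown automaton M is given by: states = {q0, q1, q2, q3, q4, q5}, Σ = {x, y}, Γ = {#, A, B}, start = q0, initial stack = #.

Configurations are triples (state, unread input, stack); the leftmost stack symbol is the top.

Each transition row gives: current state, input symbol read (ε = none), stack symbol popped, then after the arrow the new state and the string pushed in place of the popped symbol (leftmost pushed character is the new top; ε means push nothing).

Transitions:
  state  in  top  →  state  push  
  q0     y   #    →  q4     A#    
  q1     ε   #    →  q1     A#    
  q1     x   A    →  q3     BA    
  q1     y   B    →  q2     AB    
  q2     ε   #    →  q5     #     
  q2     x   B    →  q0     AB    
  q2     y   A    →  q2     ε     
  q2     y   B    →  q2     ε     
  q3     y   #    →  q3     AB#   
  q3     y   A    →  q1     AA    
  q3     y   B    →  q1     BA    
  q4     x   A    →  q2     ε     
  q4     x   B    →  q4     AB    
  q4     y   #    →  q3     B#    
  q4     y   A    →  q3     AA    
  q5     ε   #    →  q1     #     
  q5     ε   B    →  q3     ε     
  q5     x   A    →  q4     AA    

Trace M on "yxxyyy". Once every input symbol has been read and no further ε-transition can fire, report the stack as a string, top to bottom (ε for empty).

(q0, yxxyyy, #)
  read y, top #: go to q4, push A# → (q4, xxyyy, A#)
  read x, top A: go to q2, push ε → (q2, xyyy, #)
  ε-move, top #: go to q5, push # → (q5, xyyy, #)
  ε-move, top #: go to q1, push # → (q1, xyyy, #)
  ε-move, top #: go to q1, push A# → (q1, xyyy, A#)
  read x, top A: go to q3, push BA → (q3, yyy, BA#)
  read y, top B: go to q1, push BA → (q1, yy, BAA#)
  read y, top B: go to q2, push AB → (q2, y, ABAA#)
  read y, top A: go to q2, push ε → (q2, ε, BAA#)
All input consumed in state q2 with stack BAA#.

BAA#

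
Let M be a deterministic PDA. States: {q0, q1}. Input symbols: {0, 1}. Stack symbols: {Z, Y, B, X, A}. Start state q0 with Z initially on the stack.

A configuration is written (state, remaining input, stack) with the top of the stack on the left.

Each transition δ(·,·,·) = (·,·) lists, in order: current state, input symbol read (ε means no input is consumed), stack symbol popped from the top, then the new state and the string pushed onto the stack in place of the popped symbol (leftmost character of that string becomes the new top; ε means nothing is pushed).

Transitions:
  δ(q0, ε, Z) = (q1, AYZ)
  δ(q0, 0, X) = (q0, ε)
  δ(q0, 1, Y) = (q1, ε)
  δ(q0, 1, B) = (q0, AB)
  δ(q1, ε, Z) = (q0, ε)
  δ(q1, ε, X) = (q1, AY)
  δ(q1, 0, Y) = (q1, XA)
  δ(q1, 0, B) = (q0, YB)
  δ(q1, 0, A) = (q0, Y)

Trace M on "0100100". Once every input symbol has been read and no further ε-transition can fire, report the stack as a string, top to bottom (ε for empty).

(q0, 0100100, Z) ⊢ (q1, 0100100, AYZ) ⊢ (q0, 100100, YYZ) ⊢ (q1, 00100, YZ) ⊢ (q1, 0100, XAZ) ⊢ (q1, 0100, AYAZ) ⊢ (q0, 100, YYAZ) ⊢ (q1, 00, YAZ) ⊢ (q1, 0, XAAZ) ⊢ (q1, 0, AYAAZ) ⊢ (q0, ε, YYAAZ)
All input consumed in state q0 with stack YYAAZ.

YYAAZ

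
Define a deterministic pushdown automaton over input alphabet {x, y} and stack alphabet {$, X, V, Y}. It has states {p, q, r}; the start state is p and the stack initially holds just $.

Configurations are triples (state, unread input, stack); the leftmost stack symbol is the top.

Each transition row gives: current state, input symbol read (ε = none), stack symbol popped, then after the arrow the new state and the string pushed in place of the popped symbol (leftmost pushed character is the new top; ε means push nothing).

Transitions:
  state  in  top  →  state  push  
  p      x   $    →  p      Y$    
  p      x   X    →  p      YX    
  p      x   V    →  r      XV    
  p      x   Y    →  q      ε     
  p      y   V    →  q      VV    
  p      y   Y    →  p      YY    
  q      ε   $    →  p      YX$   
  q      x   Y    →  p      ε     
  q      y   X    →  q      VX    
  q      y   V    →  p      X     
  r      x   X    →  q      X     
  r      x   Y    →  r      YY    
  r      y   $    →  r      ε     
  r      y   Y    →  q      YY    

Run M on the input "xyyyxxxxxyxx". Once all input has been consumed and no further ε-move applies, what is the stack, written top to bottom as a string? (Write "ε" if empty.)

$

(p, xyyyxxxxxyxx, $) ⊢ (p, yyyxxxxxyxx, Y$) ⊢ (p, yyxxxxxyxx, YY$) ⊢ (p, yxxxxxyxx, YYY$) ⊢ (p, xxxxxyxx, YYYY$) ⊢ (q, xxxxyxx, YYY$) ⊢ (p, xxxyxx, YY$) ⊢ (q, xxyxx, Y$) ⊢ (p, xyxx, $) ⊢ (p, yxx, Y$) ⊢ (p, xx, YY$) ⊢ (q, x, Y$) ⊢ (p, ε, $)
All input consumed in state p with stack $.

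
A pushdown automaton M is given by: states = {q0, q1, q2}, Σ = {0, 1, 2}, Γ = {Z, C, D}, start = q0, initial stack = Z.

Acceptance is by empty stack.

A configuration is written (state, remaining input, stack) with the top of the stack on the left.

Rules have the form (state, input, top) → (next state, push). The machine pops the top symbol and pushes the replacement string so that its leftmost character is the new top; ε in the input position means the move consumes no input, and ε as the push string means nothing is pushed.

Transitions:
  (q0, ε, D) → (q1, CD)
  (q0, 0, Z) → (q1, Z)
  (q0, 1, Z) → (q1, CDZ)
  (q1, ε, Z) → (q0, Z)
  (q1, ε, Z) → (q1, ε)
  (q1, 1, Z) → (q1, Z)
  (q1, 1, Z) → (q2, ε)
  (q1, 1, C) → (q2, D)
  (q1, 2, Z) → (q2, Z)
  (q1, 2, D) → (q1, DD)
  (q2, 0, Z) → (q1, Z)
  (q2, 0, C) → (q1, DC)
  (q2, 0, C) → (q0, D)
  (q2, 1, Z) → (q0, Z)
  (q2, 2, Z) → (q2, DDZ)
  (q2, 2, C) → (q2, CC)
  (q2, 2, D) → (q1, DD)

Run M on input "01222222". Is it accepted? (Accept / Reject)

No computation consumes all input and empties the stack.

Reject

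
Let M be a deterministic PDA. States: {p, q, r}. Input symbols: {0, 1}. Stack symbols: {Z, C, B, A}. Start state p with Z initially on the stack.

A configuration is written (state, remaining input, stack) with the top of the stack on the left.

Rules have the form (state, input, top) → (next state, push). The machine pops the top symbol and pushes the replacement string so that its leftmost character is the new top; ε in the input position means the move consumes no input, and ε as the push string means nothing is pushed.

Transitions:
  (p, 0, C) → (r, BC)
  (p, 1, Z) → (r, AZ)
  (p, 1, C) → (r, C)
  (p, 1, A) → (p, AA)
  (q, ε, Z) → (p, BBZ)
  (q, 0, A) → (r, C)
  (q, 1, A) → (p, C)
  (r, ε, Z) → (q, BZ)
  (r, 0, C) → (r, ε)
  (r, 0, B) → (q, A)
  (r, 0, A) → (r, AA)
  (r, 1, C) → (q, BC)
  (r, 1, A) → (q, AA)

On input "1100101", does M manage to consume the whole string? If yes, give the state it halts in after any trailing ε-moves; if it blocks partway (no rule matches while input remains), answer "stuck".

(p, 1100101, Z) ⊢ (r, 100101, AZ) ⊢ (q, 00101, AAZ) ⊢ (r, 0101, CAZ) ⊢ (r, 101, AZ) ⊢ (q, 01, AAZ) ⊢ (r, 1, CAZ) ⊢ (q, ε, BCAZ)
All input consumed; M is in state q.

q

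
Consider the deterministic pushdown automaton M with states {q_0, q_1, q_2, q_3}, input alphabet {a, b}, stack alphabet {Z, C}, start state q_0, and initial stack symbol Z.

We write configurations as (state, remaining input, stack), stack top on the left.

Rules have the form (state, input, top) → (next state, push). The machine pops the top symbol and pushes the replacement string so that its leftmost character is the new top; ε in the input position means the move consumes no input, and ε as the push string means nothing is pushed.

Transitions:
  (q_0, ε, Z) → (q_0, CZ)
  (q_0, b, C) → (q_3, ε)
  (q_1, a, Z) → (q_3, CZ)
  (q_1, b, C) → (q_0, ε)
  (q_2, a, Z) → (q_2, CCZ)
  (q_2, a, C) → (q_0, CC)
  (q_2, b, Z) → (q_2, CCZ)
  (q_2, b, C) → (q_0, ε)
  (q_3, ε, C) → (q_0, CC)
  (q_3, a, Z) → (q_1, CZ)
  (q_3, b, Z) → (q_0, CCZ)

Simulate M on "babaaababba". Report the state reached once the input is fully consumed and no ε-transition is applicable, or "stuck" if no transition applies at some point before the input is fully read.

stuck

(q_0, babaaababba, Z)
  ε-move, top Z: go to q_0, push CZ → (q_0, babaaababba, CZ)
  read b, top C: go to q_3, push ε → (q_3, abaaababba, Z)
  read a, top Z: go to q_1, push CZ → (q_1, baaababba, CZ)
  read b, top C: go to q_0, push ε → (q_0, aaababba, Z)
  ε-move, top Z: go to q_0, push CZ → (q_0, aaababba, CZ)
No transition for (q_0, a, top C); M blocks with input aaababba remaining.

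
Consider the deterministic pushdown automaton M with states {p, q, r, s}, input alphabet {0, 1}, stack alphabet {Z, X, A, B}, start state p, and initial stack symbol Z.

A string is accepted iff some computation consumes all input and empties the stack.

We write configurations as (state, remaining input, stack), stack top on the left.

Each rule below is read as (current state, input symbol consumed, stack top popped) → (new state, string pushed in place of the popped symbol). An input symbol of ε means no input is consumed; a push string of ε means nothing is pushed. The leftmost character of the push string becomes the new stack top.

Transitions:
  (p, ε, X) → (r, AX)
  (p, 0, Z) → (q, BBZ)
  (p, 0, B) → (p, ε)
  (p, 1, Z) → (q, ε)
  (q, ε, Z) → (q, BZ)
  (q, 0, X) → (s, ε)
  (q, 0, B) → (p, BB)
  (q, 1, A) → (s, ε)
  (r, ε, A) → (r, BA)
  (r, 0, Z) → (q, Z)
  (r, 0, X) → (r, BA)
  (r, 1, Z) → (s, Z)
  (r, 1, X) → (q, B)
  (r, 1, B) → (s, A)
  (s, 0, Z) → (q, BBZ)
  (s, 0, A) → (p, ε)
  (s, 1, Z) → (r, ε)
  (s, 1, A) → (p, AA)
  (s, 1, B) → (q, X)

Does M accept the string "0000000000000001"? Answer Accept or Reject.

(p, 0000000000000001, Z)
  read 0, top Z: go to q, push BBZ → (q, 000000000000001, BBZ)
  read 0, top B: go to p, push BB → (p, 00000000000001, BBBZ)
  read 0, top B: go to p, push ε → (p, 0000000000001, BBZ)
  read 0, top B: go to p, push ε → (p, 000000000001, BZ)
  read 0, top B: go to p, push ε → (p, 00000000001, Z)
  read 0, top Z: go to q, push BBZ → (q, 0000000001, BBZ)
  read 0, top B: go to p, push BB → (p, 000000001, BBBZ)
  read 0, top B: go to p, push ε → (p, 00000001, BBZ)
  read 0, top B: go to p, push ε → (p, 0000001, BZ)
  read 0, top B: go to p, push ε → (p, 000001, Z)
  read 0, top Z: go to q, push BBZ → (q, 00001, BBZ)
  read 0, top B: go to p, push BB → (p, 0001, BBBZ)
  read 0, top B: go to p, push ε → (p, 001, BBZ)
  read 0, top B: go to p, push ε → (p, 01, BZ)
  read 0, top B: go to p, push ε → (p, 1, Z)
  read 1, top Z: go to q, push ε → (q, ε, ε)
All input consumed and the stack is empty.

Accept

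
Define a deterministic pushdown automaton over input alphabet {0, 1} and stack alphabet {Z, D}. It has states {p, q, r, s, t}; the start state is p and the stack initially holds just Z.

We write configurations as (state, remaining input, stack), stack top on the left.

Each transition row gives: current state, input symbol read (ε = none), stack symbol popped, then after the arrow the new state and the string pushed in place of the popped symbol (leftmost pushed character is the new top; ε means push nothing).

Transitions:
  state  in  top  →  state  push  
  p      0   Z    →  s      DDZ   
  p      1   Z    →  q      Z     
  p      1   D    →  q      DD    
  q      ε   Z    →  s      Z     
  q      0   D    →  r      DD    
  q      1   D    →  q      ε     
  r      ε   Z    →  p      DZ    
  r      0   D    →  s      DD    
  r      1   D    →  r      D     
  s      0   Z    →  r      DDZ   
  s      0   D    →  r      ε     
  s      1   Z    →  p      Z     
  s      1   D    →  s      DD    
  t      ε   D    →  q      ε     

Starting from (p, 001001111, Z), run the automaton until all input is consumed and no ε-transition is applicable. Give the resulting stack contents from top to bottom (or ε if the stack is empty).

DZ

(p, 001001111, Z) ⊢ (s, 01001111, DDZ) ⊢ (r, 1001111, DZ) ⊢ (r, 001111, DZ) ⊢ (s, 01111, DDZ) ⊢ (r, 1111, DZ) ⊢ (r, 111, DZ) ⊢ (r, 11, DZ) ⊢ (r, 1, DZ) ⊢ (r, ε, DZ)
All input consumed in state r with stack DZ.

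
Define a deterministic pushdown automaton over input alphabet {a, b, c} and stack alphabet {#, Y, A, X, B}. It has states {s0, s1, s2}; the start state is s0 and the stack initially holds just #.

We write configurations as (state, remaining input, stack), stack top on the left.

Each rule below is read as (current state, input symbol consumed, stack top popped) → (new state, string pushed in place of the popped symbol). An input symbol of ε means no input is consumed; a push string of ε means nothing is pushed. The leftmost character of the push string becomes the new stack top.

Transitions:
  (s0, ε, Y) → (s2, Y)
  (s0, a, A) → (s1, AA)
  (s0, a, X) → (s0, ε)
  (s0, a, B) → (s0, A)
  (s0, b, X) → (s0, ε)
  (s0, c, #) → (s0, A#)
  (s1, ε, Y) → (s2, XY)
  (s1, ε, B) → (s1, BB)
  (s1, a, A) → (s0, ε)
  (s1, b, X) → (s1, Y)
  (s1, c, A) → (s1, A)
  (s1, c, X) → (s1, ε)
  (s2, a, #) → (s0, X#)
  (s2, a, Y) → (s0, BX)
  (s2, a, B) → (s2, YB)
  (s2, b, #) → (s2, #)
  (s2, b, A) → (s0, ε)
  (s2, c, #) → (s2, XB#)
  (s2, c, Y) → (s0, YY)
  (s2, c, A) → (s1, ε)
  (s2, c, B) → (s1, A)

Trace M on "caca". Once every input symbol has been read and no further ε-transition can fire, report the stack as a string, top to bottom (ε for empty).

(s0, caca, #) ⊢ (s0, aca, A#) ⊢ (s1, ca, AA#) ⊢ (s1, a, AA#) ⊢ (s0, ε, A#)
All input consumed in state s0 with stack A#.

A#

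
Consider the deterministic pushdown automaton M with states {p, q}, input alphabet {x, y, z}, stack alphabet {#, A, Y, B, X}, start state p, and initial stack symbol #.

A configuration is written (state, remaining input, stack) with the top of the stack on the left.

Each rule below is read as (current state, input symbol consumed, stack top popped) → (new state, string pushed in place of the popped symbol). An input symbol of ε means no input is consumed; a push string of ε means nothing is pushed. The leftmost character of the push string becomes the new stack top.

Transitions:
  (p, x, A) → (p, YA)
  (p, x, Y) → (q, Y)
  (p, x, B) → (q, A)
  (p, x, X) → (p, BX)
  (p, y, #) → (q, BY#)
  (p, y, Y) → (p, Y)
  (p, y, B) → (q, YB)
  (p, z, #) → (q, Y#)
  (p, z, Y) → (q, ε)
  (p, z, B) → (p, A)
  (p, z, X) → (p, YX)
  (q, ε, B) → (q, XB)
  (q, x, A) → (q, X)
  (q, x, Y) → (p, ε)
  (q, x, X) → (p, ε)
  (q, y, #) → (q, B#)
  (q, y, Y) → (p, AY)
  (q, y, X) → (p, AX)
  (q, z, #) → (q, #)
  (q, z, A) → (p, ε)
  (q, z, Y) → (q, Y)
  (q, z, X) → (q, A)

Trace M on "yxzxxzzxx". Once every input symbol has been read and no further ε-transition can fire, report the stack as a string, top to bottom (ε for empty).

(p, yxzxxzzxx, #) ⊢ (q, xzxxzzxx, BY#) ⊢ (q, xzxxzzxx, XBY#) ⊢ (p, zxxzzxx, BY#) ⊢ (p, xxzzxx, AY#) ⊢ (p, xzzxx, YAY#) ⊢ (q, zzxx, YAY#) ⊢ (q, zxx, YAY#) ⊢ (q, xx, YAY#) ⊢ (p, x, AY#) ⊢ (p, ε, YAY#)
All input consumed in state p with stack YAY#.

YAY#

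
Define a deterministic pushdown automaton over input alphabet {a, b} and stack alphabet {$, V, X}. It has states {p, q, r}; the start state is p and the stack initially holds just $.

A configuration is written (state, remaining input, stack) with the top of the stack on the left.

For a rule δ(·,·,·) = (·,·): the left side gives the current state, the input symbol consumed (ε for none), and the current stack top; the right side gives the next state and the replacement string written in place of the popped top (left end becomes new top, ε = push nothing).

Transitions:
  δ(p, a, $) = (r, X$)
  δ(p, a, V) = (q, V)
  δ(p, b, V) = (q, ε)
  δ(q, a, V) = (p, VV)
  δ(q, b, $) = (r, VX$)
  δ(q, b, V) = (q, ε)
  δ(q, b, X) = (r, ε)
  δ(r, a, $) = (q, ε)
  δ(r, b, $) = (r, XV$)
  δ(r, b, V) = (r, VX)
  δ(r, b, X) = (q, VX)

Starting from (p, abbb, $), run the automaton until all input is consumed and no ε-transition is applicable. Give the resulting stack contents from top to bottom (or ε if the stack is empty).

$

(p, abbb, $)
  read a, top $: go to r, push X$ → (r, bbb, X$)
  read b, top X: go to q, push VX → (q, bb, VX$)
  read b, top V: go to q, push ε → (q, b, X$)
  read b, top X: go to r, push ε → (r, ε, $)
All input consumed in state r with stack $.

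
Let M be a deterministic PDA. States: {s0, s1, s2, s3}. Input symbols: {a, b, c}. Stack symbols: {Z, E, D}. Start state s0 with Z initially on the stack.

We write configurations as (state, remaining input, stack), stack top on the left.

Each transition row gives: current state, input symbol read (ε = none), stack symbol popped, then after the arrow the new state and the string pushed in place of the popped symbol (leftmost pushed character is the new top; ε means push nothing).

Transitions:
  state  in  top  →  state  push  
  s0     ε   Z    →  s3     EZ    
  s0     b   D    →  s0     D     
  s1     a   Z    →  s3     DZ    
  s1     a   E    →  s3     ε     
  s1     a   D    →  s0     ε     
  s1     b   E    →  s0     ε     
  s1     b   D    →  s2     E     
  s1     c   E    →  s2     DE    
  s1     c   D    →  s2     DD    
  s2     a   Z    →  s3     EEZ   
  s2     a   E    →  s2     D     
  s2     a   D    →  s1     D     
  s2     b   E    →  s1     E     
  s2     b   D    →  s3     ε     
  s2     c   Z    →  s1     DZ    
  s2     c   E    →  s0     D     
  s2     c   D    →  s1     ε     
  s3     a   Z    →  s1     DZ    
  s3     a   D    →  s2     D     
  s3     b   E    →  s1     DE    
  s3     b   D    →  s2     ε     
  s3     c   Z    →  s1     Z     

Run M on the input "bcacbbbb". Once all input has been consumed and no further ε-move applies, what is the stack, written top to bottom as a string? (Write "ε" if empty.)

(s0, bcacbbbb, Z)
  ε-move, top Z: go to s3, push EZ → (s3, bcacbbbb, EZ)
  read b, top E: go to s1, push DE → (s1, cacbbbb, DEZ)
  read c, top D: go to s2, push DD → (s2, acbbbb, DDEZ)
  read a, top D: go to s1, push D → (s1, cbbbb, DDEZ)
  read c, top D: go to s2, push DD → (s2, bbbb, DDDEZ)
  read b, top D: go to s3, push ε → (s3, bbb, DDEZ)
  read b, top D: go to s2, push ε → (s2, bb, DEZ)
  read b, top D: go to s3, push ε → (s3, b, EZ)
  read b, top E: go to s1, push DE → (s1, ε, DEZ)
All input consumed in state s1 with stack DEZ.

DEZ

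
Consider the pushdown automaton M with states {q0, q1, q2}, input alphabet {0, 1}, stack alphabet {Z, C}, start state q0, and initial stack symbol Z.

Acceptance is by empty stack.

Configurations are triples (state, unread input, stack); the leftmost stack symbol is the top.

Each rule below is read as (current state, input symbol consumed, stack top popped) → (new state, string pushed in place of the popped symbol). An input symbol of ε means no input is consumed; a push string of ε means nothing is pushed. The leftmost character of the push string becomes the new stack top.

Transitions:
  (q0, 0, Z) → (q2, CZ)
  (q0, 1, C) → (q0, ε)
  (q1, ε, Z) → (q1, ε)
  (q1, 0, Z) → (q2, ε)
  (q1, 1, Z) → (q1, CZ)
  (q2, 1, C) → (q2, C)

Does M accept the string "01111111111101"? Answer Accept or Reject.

Reject

No computation consumes all input and empties the stack.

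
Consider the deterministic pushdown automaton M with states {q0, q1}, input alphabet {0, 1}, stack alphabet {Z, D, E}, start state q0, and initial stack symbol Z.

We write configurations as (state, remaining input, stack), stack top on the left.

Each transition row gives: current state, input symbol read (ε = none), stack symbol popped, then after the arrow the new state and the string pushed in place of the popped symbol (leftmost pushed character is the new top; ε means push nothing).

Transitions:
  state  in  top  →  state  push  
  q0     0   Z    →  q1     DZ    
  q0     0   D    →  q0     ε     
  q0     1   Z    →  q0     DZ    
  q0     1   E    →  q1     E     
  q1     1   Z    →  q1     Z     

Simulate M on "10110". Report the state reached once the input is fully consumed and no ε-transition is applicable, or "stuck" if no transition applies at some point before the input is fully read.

(q0, 10110, Z)
  read 1, top Z: go to q0, push DZ → (q0, 0110, DZ)
  read 0, top D: go to q0, push ε → (q0, 110, Z)
  read 1, top Z: go to q0, push DZ → (q0, 10, DZ)
No transition for (q0, 1, top D); M blocks with input 10 remaining.

stuck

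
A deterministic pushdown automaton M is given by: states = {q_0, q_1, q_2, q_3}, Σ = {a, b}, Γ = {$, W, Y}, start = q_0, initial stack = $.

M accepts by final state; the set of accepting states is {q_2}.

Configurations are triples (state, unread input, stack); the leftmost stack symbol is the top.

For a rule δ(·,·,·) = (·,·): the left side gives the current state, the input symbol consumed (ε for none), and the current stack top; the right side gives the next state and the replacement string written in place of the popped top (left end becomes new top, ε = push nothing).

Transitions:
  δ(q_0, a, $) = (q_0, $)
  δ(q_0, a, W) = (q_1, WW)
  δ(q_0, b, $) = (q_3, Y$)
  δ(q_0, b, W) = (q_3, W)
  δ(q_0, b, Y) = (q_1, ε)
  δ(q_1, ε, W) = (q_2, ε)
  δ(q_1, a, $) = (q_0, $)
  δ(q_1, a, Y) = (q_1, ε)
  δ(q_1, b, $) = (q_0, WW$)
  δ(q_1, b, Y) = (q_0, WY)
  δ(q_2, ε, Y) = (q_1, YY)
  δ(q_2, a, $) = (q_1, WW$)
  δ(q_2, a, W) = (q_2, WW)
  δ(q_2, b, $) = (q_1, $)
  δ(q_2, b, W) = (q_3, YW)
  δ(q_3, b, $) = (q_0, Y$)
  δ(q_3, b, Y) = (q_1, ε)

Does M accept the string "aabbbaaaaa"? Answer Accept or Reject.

Accept

(q_0, aabbbaaaaa, $) ⊢ (q_0, abbbaaaaa, $) ⊢ (q_0, bbbaaaaa, $) ⊢ (q_3, bbaaaaa, Y$) ⊢ (q_1, baaaaa, $) ⊢ (q_0, aaaaa, WW$) ⊢ (q_1, aaaa, WWW$) ⊢ (q_2, aaaa, WW$) ⊢ (q_2, aaa, WWW$) ⊢ (q_2, aa, WWWW$) ⊢ (q_2, a, WWWWW$) ⊢ (q_2, ε, WWWWWW$)
All input consumed; state q_2 ∈ F.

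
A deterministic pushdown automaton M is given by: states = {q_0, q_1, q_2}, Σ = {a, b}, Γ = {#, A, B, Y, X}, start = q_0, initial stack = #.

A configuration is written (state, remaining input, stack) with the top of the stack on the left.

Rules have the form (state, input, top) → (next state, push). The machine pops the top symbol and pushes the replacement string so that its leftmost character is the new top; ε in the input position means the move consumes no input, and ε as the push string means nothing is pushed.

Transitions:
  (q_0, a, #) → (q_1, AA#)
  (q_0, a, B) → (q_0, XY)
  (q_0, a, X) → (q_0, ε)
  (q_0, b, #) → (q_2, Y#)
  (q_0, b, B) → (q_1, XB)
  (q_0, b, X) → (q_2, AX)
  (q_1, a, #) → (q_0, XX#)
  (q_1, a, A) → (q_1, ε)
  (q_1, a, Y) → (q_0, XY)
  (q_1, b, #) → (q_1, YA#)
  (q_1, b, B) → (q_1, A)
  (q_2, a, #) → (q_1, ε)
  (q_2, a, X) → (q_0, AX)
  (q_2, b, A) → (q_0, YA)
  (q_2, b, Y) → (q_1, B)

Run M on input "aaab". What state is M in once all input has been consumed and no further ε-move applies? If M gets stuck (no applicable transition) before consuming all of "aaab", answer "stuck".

q_1

(q_0, aaab, #) ⊢ (q_1, aab, AA#) ⊢ (q_1, ab, A#) ⊢ (q_1, b, #) ⊢ (q_1, ε, YA#)
All input consumed; M is in state q_1.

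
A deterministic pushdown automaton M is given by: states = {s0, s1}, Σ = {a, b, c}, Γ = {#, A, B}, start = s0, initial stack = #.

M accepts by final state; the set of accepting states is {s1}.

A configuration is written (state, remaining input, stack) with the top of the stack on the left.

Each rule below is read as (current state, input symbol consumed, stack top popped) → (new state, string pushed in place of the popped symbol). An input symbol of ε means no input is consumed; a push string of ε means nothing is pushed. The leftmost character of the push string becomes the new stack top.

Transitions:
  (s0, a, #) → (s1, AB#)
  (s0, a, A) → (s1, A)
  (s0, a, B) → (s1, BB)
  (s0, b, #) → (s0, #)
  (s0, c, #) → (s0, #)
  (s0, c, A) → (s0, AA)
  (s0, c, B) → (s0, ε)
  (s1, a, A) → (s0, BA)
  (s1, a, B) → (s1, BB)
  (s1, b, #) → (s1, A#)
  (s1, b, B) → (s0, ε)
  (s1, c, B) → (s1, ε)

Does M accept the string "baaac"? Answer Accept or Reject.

Accept

(s0, baaac, #)
  read b, top #: go to s0, push # → (s0, aaac, #)
  read a, top #: go to s1, push AB# → (s1, aac, AB#)
  read a, top A: go to s0, push BA → (s0, ac, BAB#)
  read a, top B: go to s1, push BB → (s1, c, BBAB#)
  read c, top B: go to s1, push ε → (s1, ε, BAB#)
All input consumed; state s1 ∈ F.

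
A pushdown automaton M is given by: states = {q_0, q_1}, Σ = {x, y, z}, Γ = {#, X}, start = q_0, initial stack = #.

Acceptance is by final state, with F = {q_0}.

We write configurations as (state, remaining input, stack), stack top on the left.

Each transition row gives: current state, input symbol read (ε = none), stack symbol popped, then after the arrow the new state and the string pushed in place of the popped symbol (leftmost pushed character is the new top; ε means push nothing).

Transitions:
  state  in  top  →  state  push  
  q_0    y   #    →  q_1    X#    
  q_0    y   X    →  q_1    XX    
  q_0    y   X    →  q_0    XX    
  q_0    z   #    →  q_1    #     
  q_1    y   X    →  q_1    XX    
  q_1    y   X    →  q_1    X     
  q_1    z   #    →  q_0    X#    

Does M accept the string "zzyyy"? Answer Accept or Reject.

One accepting computation: (q_0, zzyyy, #) ⊢ (q_1, zyyy, #) ⊢ (q_0, yyy, X#) ⊢ (q_0, yy, XX#) ⊢ (q_0, y, XXX#) ⊢ (q_0, ε, XXXX#)
All input consumed and state q_0 ∈ F.

Accept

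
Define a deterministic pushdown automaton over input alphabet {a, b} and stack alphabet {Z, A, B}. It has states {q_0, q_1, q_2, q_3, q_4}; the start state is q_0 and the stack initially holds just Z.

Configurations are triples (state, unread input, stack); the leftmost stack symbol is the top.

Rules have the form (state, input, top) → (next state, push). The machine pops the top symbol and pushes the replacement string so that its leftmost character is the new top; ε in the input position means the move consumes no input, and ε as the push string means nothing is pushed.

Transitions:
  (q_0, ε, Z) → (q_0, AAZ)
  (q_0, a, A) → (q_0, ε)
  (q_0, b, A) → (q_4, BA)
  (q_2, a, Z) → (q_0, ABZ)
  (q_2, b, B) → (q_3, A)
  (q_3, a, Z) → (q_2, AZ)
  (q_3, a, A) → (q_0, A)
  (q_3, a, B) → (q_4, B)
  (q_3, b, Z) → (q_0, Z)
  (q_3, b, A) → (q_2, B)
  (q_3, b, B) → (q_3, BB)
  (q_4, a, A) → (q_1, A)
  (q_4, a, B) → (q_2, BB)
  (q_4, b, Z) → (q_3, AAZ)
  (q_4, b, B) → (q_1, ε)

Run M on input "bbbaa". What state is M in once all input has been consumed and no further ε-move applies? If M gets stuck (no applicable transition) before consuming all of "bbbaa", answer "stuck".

stuck

(q_0, bbbaa, Z)
  ε-move, top Z: go to q_0, push AAZ → (q_0, bbbaa, AAZ)
  read b, top A: go to q_4, push BA → (q_4, bbaa, BAAZ)
  read b, top B: go to q_1, push ε → (q_1, baa, AAZ)
No transition for (q_1, b, top A); M blocks with input baa remaining.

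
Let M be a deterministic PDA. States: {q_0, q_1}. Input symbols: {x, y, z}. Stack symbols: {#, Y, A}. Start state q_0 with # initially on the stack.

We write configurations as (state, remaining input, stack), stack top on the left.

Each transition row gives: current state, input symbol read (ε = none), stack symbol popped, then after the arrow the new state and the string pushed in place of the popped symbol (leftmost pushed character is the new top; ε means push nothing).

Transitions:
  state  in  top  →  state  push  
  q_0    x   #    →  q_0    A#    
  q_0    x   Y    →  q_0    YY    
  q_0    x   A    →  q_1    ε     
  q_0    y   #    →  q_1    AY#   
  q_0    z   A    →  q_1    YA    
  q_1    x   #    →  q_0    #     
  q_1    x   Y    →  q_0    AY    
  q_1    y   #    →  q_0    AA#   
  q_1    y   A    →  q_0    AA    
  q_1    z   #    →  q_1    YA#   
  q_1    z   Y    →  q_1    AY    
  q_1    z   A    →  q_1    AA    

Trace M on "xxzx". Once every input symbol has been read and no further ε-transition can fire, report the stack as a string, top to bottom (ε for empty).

(q_0, xxzx, #)
  read x, top #: go to q_0, push A# → (q_0, xzx, A#)
  read x, top A: go to q_1, push ε → (q_1, zx, #)
  read z, top #: go to q_1, push YA# → (q_1, x, YA#)
  read x, top Y: go to q_0, push AY → (q_0, ε, AYA#)
All input consumed in state q_0 with stack AYA#.

AYA#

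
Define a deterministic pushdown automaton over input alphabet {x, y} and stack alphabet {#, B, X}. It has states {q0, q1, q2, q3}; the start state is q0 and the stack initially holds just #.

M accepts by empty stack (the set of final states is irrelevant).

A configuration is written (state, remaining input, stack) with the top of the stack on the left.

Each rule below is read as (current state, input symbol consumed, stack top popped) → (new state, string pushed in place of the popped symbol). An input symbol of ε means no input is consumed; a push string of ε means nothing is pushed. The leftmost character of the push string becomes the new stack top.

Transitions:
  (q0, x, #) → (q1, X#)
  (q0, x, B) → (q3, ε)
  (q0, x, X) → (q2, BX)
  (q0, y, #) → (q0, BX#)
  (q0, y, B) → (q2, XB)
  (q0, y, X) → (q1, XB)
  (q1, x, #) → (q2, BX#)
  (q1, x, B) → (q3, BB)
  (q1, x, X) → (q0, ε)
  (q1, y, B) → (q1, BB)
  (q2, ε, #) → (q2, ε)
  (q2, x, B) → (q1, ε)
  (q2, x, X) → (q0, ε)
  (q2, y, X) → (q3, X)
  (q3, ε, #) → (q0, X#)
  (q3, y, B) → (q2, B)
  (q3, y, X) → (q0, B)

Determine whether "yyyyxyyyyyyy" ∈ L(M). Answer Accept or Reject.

Reject

(q0, yyyyxyyyyyyy, #) ⊢ (q0, yyyxyyyyyyy, BX#) ⊢ (q2, yyxyyyyyyy, XBX#) ⊢ (q3, yxyyyyyyy, XBX#) ⊢ (q0, xyyyyyyy, BBX#) ⊢ (q3, yyyyyyy, BX#) ⊢ (q2, yyyyyy, BX#)
No transition applies at (q2, yyyyyy, BX#); input not fully consumed.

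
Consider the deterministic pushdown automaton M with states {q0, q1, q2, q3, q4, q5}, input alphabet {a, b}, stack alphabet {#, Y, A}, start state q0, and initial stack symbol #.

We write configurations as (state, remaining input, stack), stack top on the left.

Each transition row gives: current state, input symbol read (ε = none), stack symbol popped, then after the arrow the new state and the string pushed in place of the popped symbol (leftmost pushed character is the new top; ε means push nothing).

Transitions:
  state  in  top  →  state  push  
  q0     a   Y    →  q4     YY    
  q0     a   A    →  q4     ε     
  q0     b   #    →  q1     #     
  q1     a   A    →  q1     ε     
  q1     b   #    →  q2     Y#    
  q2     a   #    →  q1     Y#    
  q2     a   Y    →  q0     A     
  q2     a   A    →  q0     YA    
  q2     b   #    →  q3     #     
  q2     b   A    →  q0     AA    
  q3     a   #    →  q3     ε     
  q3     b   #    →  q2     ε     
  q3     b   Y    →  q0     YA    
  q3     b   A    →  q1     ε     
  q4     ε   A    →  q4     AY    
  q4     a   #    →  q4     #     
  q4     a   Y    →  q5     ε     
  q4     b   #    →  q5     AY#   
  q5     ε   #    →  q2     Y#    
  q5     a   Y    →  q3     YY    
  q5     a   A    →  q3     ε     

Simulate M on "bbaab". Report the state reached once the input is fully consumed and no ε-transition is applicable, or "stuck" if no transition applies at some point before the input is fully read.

(q0, bbaab, #)
  read b, top #: go to q1, push # → (q1, baab, #)
  read b, top #: go to q2, push Y# → (q2, aab, Y#)
  read a, top Y: go to q0, push A → (q0, ab, A#)
  read a, top A: go to q4, push ε → (q4, b, #)
  read b, top #: go to q5, push AY# → (q5, ε, AY#)
All input consumed; M is in state q5.

q5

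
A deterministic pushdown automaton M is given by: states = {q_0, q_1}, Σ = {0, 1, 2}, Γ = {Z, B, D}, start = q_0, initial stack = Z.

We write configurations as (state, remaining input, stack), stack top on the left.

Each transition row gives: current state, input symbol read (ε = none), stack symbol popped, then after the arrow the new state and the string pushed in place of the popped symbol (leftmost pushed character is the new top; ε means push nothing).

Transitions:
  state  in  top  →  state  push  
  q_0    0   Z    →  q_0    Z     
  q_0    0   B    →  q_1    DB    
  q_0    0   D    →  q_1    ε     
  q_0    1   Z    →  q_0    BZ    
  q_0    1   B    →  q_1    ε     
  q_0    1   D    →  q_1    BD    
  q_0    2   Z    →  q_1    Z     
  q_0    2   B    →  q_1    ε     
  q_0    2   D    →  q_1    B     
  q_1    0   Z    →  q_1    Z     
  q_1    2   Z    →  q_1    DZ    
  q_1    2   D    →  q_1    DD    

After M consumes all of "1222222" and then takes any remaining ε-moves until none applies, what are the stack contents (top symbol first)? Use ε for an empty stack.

DDDDDZ

(q_0, 1222222, Z) ⊢ (q_0, 222222, BZ) ⊢ (q_1, 22222, Z) ⊢ (q_1, 2222, DZ) ⊢ (q_1, 222, DDZ) ⊢ (q_1, 22, DDDZ) ⊢ (q_1, 2, DDDDZ) ⊢ (q_1, ε, DDDDDZ)
All input consumed in state q_1 with stack DDDDDZ.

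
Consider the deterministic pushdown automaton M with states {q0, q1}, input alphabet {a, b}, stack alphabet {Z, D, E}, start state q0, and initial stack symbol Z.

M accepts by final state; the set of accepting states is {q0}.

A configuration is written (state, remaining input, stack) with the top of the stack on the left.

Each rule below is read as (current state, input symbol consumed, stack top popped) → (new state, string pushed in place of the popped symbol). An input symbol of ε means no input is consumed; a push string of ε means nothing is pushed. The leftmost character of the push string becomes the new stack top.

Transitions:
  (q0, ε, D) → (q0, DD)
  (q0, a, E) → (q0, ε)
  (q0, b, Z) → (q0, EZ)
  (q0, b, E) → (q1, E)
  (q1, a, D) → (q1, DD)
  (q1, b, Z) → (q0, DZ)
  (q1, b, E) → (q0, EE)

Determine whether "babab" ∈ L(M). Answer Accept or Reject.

(q0, babab, Z) ⊢ (q0, abab, EZ) ⊢ (q0, bab, Z) ⊢ (q0, ab, EZ) ⊢ (q0, b, Z) ⊢ (q0, ε, EZ)
All input consumed; state q0 ∈ F.

Accept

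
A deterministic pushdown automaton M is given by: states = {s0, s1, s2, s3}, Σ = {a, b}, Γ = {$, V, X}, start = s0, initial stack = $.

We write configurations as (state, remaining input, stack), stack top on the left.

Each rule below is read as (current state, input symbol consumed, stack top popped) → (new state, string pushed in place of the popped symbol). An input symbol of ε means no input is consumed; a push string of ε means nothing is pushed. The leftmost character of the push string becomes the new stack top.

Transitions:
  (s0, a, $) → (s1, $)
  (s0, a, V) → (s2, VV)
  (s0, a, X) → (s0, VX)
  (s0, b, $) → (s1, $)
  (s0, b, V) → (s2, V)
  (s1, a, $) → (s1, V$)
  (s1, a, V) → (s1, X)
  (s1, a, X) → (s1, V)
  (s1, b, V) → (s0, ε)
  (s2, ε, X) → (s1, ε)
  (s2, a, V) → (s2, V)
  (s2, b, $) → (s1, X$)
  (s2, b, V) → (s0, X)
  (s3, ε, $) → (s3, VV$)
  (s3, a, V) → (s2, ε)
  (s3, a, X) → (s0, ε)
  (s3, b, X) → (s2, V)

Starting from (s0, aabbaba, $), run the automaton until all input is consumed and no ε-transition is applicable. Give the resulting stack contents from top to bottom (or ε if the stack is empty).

(s0, aabbaba, $)
  read a, top $: go to s1, push $ → (s1, abbaba, $)
  read a, top $: go to s1, push V$ → (s1, bbaba, V$)
  read b, top V: go to s0, push ε → (s0, baba, $)
  read b, top $: go to s1, push $ → (s1, aba, $)
  read a, top $: go to s1, push V$ → (s1, ba, V$)
  read b, top V: go to s0, push ε → (s0, a, $)
  read a, top $: go to s1, push $ → (s1, ε, $)
All input consumed in state s1 with stack $.

$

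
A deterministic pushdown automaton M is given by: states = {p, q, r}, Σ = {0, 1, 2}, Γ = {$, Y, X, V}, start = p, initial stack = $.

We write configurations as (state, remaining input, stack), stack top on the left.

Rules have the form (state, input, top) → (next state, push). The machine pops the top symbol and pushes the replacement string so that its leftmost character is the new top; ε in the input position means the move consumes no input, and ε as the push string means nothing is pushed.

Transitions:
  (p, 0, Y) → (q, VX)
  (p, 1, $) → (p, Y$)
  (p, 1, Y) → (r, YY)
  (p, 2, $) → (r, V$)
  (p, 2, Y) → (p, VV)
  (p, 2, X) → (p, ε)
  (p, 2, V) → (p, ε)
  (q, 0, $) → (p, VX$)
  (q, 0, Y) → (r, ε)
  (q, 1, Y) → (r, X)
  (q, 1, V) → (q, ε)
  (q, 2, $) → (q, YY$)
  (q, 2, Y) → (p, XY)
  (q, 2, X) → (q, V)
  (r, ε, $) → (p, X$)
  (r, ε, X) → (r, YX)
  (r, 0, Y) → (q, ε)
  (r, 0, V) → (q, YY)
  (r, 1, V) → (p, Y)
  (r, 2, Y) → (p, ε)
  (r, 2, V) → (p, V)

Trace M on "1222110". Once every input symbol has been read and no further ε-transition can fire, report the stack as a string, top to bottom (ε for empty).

Y$

(p, 1222110, $)
  read 1, top $: go to p, push Y$ → (p, 222110, Y$)
  read 2, top Y: go to p, push VV → (p, 22110, VV$)
  read 2, top V: go to p, push ε → (p, 2110, V$)
  read 2, top V: go to p, push ε → (p, 110, $)
  read 1, top $: go to p, push Y$ → (p, 10, Y$)
  read 1, top Y: go to r, push YY → (r, 0, YY$)
  read 0, top Y: go to q, push ε → (q, ε, Y$)
All input consumed in state q with stack Y$.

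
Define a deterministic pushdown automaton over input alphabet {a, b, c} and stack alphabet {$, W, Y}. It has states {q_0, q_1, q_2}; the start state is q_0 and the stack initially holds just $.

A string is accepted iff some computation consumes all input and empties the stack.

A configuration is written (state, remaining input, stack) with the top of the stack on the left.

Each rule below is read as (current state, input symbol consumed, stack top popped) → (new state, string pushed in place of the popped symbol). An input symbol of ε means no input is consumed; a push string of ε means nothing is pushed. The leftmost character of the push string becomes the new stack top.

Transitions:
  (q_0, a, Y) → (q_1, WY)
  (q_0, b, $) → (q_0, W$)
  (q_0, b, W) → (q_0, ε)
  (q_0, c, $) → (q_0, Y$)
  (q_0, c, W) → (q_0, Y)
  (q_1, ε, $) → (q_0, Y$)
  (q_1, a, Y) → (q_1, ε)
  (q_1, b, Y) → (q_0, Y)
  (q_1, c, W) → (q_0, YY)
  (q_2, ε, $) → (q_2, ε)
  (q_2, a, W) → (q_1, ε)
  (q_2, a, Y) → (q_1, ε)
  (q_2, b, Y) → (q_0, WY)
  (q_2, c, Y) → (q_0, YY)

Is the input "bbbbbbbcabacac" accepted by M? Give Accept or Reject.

Reject

(q_0, bbbbbbbcabacac, $)
  read b, top $: go to q_0, push W$ → (q_0, bbbbbbcabacac, W$)
  read b, top W: go to q_0, push ε → (q_0, bbbbbcabacac, $)
  read b, top $: go to q_0, push W$ → (q_0, bbbbcabacac, W$)
  read b, top W: go to q_0, push ε → (q_0, bbbcabacac, $)
  read b, top $: go to q_0, push W$ → (q_0, bbcabacac, W$)
  read b, top W: go to q_0, push ε → (q_0, bcabacac, $)
  read b, top $: go to q_0, push W$ → (q_0, cabacac, W$)
  read c, top W: go to q_0, push Y → (q_0, abacac, Y$)
  read a, top Y: go to q_1, push WY → (q_1, bacac, WY$)
No transition applies at (q_1, bacac, WY$); input not fully consumed.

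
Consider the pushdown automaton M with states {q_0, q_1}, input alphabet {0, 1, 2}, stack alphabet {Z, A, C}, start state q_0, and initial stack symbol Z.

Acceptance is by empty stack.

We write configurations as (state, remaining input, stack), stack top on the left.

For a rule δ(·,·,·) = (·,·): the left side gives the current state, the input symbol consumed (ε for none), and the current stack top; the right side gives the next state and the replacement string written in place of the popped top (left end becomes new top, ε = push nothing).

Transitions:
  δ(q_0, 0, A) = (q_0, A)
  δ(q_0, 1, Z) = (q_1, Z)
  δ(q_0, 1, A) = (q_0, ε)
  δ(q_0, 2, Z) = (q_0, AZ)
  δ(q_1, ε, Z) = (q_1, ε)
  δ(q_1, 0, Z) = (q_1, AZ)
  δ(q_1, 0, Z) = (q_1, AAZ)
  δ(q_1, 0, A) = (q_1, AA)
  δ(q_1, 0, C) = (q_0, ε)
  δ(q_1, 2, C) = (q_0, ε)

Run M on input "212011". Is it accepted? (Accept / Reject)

One accepting computation: (q_0, 212011, Z) ⊢ (q_0, 12011, AZ) ⊢ (q_0, 2011, Z) ⊢ (q_0, 011, AZ) ⊢ (q_0, 11, AZ) ⊢ (q_0, 1, Z) ⊢ (q_1, ε, Z) ⊢ (q_1, ε, ε)
All input consumed and the stack is empty.

Accept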